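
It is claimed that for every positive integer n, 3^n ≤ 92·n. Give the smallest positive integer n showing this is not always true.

The first 5 eligible values, up to n = 5, all satisfy the conclusion.
n = 6: 3^n = 729 and 92·n = 552, so 729 > 552.
Thus n = 6 disproves the claim, and no smaller n works.

n = 6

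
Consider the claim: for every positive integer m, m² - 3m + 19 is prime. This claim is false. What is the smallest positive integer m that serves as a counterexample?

A counterexample is any positive integer m such that m² - 3m + 19 is not prime; we check each in order.
The first 17 eligible values, up to m = 17, all satisfy the conclusion.
m = 18: m² - 3m + 19 = 289 = 17 × 17, composite.

m = 18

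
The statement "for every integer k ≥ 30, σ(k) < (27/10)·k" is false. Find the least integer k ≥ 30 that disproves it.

k = 60

For k = 30, 31, 32, 33, …, 57, 58, 59 the conclusion holds.
k = 60: σ(60) = 168; 168 ≥ 162.
Hence k = 60 is a counterexample.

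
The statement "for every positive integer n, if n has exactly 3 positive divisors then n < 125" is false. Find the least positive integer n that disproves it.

n = 169

A counterexample is any positive integer n such that n has exactly 3 positive divisors but the claim fails; we check each in order.
n = 4: τ(4) = 3; 4 < 125.
n = 9: τ(9) = 3; 9 < 125.
n = 25: τ(25) = 3; 25 < 125.
n = 49: τ(49) = 3; 49 < 125.
n = 121: τ(121) = 3; 121 < 125.
n = 169: τ(169) = 3; 169 ≥ 125.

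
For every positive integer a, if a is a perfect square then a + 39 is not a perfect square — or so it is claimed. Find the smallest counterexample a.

a = 25

The first 4 eligible values, up to a = 16, all satisfy the conclusion.
a = 25: 25 = 5² and 25 + 39 = 64 = 8².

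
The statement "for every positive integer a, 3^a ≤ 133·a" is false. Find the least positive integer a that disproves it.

a = 7

We need the least positive integer a for which 3^a > 133·a.
For a = 1, 2, 3, 4, 5, 6 the conclusion holds.
a = 7: 3^a = 2187 and 133·a = 931, so 2187 > 931.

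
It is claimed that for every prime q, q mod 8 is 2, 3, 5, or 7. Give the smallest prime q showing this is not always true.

q = 17

For q = 2, 3, 5, 7, 11, 13 the conclusion holds.
q = 17: 17 mod 8 = 1 — not in {2, 3, 5, 7}.
So q = 17 is the smallest counterexample.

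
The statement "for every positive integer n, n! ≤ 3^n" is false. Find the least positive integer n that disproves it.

n = 7

We need the least positive integer n for which n! > 3^n.
For n = 1, 2, 3, 4, 5, 6 the conclusion holds.
n = 7: n! = 5040 and 3^n = 2187, so 5040 > 2187.
Hence n = 7 is a counterexample.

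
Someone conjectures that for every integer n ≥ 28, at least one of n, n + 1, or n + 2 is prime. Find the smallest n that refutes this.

n = 32

We need the least integer n ≥ 28 for which n, n + 1, n + 2 are all composite.
The first 4 eligible values, up to n = 31, all satisfy the conclusion.
n = 32: 32 = 2 × 16; 33 = 3 × 11; 34 = 2 × 17 — all composite.
Hence n = 32 is a counterexample.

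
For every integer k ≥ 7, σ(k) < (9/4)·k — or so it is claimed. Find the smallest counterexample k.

For k = 7, 8, 9, 10, 11 the conclusion holds.
k = 12: σ(12) = 28; 28 ≥ 27.

k = 12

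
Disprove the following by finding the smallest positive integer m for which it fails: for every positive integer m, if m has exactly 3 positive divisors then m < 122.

m = 169

We need the least positive integer m for which m has exactly 3 positive divisors but the claim fails.
The first 5 eligible values, up to m = 121, all satisfy the conclusion.
m = 169: τ(169) = 3; 169 ≥ 122.
Thus m = 169 disproves the claim, and no smaller m works.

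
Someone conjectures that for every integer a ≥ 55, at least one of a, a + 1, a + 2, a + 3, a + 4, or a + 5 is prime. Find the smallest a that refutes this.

We need the least integer a ≥ 55 for which a, a + 1, a + 2, a + 3, a + 4, a + 5 are all composite.
The first 35 eligible values, up to a = 89, all satisfy the conclusion.
a = 90: 90 = 2 × 45; 91 = 7 × 13; 92 = 2 × 46; 93 = 3 × 31; 94 = 2 × 47; 95 = 5 × 19 — all composite.
Hence a = 90 is a counterexample.

a = 90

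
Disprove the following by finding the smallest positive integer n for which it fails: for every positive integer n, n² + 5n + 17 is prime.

Check each positive integer n in order until n² + 5n + 17 is not prime.
n = 1: n² + 5n + 17 = 23, prime.
n = 2: n² + 5n + 17 = 31, prime.
n = 3: n² + 5n + 17 = 41, prime.
n = 4: n² + 5n + 17 = 53, prime.
n = 5: n² + 5n + 17 = 67, prime.
n = 6: n² + 5n + 17 = 83, prime.
n = 7: n² + 5n + 17 = 101, prime.
n = 8: n² + 5n + 17 = 121 = 11 × 11, composite.
Hence n = 8 is a counterexample.

n = 8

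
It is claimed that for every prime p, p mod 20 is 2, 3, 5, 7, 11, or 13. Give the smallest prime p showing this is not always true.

Check each prime p in order until the claim fails.
For p = 2, 3, 5, 7, 11, 13 the conclusion holds.
p = 17: 17 mod 20 = 17 — not in {2, 3, 5, 7, 11, 13}.

p = 17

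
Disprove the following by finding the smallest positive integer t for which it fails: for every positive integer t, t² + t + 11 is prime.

A counterexample is any positive integer t such that t² + t + 11 is not prime; we check each in order.
The first 9 eligible values, up to t = 9, all satisfy the conclusion.
t = 10: t² + t + 11 = 121 = 11 × 11, composite.

t = 10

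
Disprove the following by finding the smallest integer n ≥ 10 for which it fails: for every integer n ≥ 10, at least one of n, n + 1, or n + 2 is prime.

n = 14

A counterexample is any integer n ≥ 10 such that n, n + 1, n + 2 are all composite; we check each in order.
n = 10: 11 is prime.
n = 11: 11 is prime.
n = 12: 13 is prime.
n = 13: 13 is prime.
n = 14: 14 = 2 × 7; 15 = 3 × 5; 16 = 2 × 8 — all composite.
So n = 14 is the smallest counterexample.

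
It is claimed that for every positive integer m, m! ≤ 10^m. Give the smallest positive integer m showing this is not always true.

m = 25

Check each positive integer m in order until m! > 10^m.
The first 24 eligible values, up to m = 24, all satisfy the conclusion.
m = 25: m! = 15511210043330985984000000 and 10^m = 10000000000000000000000000, so 15511210043330985984000000 > 10000000000000000000000000.
Hence m = 25 is a counterexample.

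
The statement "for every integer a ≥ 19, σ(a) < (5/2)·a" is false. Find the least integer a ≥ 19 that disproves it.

We need the least integer a ≥ 19 for which the claim fails.
The first 5 eligible values, up to a = 23, all satisfy the conclusion.
a = 24: σ(24) = 60; 60 ≥ 60.
Hence a = 24 is a counterexample.

a = 24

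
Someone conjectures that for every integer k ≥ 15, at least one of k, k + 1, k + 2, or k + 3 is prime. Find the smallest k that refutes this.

k = 24

Check each integer k ≥ 15 in order until k, k + 1, k + 2, k + 3 are all composite.
For k = 15, 16, 17, 18, 19, 20, 21, 22, 23 the conclusion holds.
k = 24: 24 = 2 × 12; 25 = 5 × 5; 26 = 2 × 13; 27 = 3 × 9 — all composite.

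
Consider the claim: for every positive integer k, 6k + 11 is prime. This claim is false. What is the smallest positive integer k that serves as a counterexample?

k = 4

A counterexample is any positive integer k such that 6k + 11 is not prime; we check each in order.
k = 1: 6k + 11 = 17, prime.
k = 2: 6k + 11 = 23, prime.
k = 3: 6k + 11 = 29, prime.
k = 4: 6k + 11 = 35 = 5 × 7, composite.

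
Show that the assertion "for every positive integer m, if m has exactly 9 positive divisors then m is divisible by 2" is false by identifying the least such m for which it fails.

m = 225

Check each positive integer m in order until m has exactly 9 positive divisors but m is not divisible by 2.
For m = 36, 100, 196 the conclusion holds.
m = 225: τ(225) = 9; 225 mod 2 = 1.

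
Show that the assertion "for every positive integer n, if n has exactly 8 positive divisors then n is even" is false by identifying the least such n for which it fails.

n = 105

Check each positive integer n in order until n has exactly 8 positive divisors but n is odd.
The first 12 eligible values, up to n = 104, all satisfy the conclusion.
n = 105: divisors of 105: 1, 3, 5, 7, 15, 21, 35, 105; 105 is odd.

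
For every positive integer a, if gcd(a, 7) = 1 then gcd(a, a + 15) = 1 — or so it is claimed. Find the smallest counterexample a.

We need the least positive integer a for which gcd(a, 7) = 1 but gcd(a, a + 15) > 1.
a = 1: gcd(1, 16) = 1.
a = 2: gcd(2, 17) = 1.
a = 3: gcd(3, 18) = 3.

a = 3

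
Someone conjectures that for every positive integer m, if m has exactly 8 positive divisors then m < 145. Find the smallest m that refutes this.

m = 152

We need the least positive integer m for which m has exactly 8 positive divisors but the claim fails.
For m = 24, 30, 40, 42, …, 135, 136, 138 the conclusion holds.
m = 152: τ(152) = 8; 152 ≥ 145.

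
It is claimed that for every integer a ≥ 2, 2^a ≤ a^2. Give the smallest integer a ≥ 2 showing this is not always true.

a = 5

A counterexample is any integer a ≥ 2 such that 2^a > a^2; we check each in order.
For a = 2, 3, 4 the conclusion holds.
a = 5: 2^a = 32 and a^2 = 25, so 32 > 25.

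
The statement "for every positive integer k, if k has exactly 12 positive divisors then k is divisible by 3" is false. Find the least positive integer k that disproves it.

A counterexample is any positive integer k such that k has exactly 12 positive divisors but k is not divisible by 3; we check each in order.
The first 8 eligible values, up to k = 132, all satisfy the conclusion.
k = 140: τ(140) = 12; 140 mod 3 = 2.

k = 140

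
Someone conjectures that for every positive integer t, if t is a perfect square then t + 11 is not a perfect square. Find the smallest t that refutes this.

Check each positive integer t in order until t is a perfect square but t + 11 is a perfect square.
t = 1: 1 + 11 = 12, not a perfect square.
t = 4: 4 + 11 = 15, not a perfect square.
t = 9: 9 + 11 = 20, not a perfect square.
t = 16: 16 + 11 = 27, not a perfect square.
t = 25: 25 = 5² and 25 + 11 = 36 = 6².
Hence t = 25 is a counterexample.

t = 25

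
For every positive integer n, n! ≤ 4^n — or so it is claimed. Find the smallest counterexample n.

n = 9

Check each positive integer n in order until n! > 4^n.
For n = 1, 2, 3, 4, 5, 6, 7, 8 the conclusion holds.
n = 9: n! = 362880 and 4^n = 262144, so 362880 > 262144.
Hence n = 9 is a counterexample.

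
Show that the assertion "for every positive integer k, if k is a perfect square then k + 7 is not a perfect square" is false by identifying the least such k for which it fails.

k = 9

Check each positive integer k in order until k is a perfect square but k + 7 is a perfect square.
k = 1: 1 + 7 = 8, not a perfect square.
k = 4: 4 + 7 = 11, not a perfect square.
k = 9: 9 = 3² and 9 + 7 = 16 = 4².
Hence k = 9 is a counterexample.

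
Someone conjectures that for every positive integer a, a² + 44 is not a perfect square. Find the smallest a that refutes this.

a = 10

A counterexample is any positive integer a such that a² + 44 is a perfect square; we check each in order.
For a = 1, 2, 3, 4, 5, 6, 7, 8, 9 the conclusion holds.
a = 10: 10² + 44 = 144 = 12², a perfect square.
So a = 10 is the smallest counterexample.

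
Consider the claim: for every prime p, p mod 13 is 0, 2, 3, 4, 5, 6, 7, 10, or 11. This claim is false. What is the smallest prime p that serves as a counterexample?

p = 47

For p = 2, 3, 5, 7, …, 37, 41, 43 the conclusion holds.
p = 47: 47 mod 13 = 8 — not in {0, 2, 3, 4, 5, 6, 7, 10, 11}.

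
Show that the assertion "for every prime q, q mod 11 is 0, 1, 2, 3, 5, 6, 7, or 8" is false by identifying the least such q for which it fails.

We need the least prime q for which the claim fails.
The first 10 eligible values, up to q = 29, all satisfy the conclusion.
q = 31: 31 mod 11 = 9 — not in {0, 1, 2, 3, 5, 6, 7, 8}.

q = 31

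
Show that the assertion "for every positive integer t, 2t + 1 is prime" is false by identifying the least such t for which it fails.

t = 4

Check each positive integer t in order until 2t + 1 is not prime.
For t = 1, 2, 3 the conclusion holds.
t = 4: 2t + 1 = 9 = 3 × 3, composite.
So t = 4 is the smallest counterexample.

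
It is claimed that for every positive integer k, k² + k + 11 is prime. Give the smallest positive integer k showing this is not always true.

Check each positive integer k in order until k² + k + 11 is not prime.
The first 9 eligible values, up to k = 9, all satisfy the conclusion.
k = 10: k² + k + 11 = 121 = 11 × 11, composite.

k = 10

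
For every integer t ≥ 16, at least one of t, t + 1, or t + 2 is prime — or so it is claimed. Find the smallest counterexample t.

Check each integer t ≥ 16 in order until t, t + 1, t + 2 are all composite.
t = 16: 17 is prime.
t = 17: 17 is prime.
t = 18: 19 is prime.
t = 19: 19 is prime.
t = 20: 20 = 2 × 10; 21 = 3 × 7; 22 = 2 × 11 — all composite.

t = 20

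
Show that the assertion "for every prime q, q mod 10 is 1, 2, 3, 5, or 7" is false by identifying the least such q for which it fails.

A counterexample is any prime q such that the claim fails; we check each in order.
q = 2: 2 mod 10 = 2.
q = 3: 3 mod 10 = 3.
q = 5: 5 mod 10 = 5.
q = 7: 7 mod 10 = 7.
q = 11: 11 mod 10 = 1.
q = 13: 13 mod 10 = 3.
q = 17: 17 mod 10 = 7.
q = 19: 19 mod 10 = 9 — not in {1, 2, 3, 5, 7}.

q = 19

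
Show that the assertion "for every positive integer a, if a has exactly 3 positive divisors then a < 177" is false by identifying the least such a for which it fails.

We need the least positive integer a for which a has exactly 3 positive divisors but the claim fails.
The first 6 eligible values, up to a = 169, all satisfy the conclusion.
a = 289: τ(289) = 3; 289 ≥ 177.
Hence a = 289 is a counterexample.

a = 289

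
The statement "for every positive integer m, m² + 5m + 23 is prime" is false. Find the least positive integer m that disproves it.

m = 14

A counterexample is any positive integer m such that m² + 5m + 23 is not prime; we check each in order.
For m = 1, 2, 3, 4, …, 11, 12, 13 the conclusion holds.
m = 14: m² + 5m + 23 = 289 = 17 × 17, composite.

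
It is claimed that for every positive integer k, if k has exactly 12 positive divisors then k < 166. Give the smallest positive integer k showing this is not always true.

A counterexample is any positive integer k such that k has exactly 12 positive divisors but the claim fails; we check each in order.
For k = 60, 72, 84, 90, …, 150, 156, 160 the conclusion holds.
k = 198: τ(198) = 12; 198 ≥ 166.

k = 198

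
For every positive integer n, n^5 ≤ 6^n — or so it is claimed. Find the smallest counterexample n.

n = 3

Check each positive integer n in order until n^5 > 6^n.
For n = 1, 2 the conclusion holds.
n = 3: n^5 = 243 and 6^n = 216, so 243 > 216.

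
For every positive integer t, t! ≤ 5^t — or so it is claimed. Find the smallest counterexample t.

t = 12

We need the least positive integer t for which t! > 5^t.
The first 11 eligible values, up to t = 11, all satisfy the conclusion.
t = 12: t! = 479001600 and 5^t = 244140625, so 479001600 > 244140625.
Thus t = 12 disproves the claim, and no smaller t works.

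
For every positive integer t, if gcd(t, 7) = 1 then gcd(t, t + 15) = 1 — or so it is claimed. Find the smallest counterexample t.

t = 3

For t = 1, 2 the conclusion holds.
t = 3: gcd(3, 18) = 3.
So t = 3 is the smallest counterexample.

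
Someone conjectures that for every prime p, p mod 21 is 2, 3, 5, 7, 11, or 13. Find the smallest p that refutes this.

A counterexample is any prime p such that the claim fails; we check each in order.
For p = 2, 3, 5, 7, 11, 13 the conclusion holds.
p = 17: 17 mod 21 = 17 — not in {2, 3, 5, 7, 11, 13}.

p = 17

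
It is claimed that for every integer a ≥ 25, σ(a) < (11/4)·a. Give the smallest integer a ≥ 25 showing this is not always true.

a = 60

A counterexample is any integer a ≥ 25 such that the claim fails; we check each in order.
For a = 25, 26, 27, 28, …, 57, 58, 59 the conclusion holds.
a = 60: σ(60) = 168; 168 ≥ 165.
Hence a = 60 is a counterexample.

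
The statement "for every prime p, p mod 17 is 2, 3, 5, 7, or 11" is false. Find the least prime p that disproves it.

p = 13

Check each prime p in order until the claim fails.
For p = 2, 3, 5, 7, 11 the conclusion holds.
p = 13: 13 mod 17 = 13 — not in {2, 3, 5, 7, 11}.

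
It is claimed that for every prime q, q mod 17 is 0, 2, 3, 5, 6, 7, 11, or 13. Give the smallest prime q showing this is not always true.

The first 9 eligible values, up to q = 23, all satisfy the conclusion.
q = 29: 29 mod 17 = 12 — not in {0, 2, 3, 5, 6, 7, 11, 13}.

q = 29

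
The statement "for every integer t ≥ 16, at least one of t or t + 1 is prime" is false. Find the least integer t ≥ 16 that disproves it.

Check each integer t ≥ 16 in order until t, t + 1 are both composite.
t = 16: 17 is prime.
t = 17: 17 is prime.
t = 18: 19 is prime.
t = 19: 19 is prime.
t = 20: 20 = 2 × 10; 21 = 3 × 7 — both composite.

t = 20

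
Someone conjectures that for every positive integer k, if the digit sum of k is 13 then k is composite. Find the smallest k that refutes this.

k = 67

A counterexample is any positive integer k such that the digit sum of k is 13 but k is prime; we check each in order.
For k = 49, 58 the conclusion holds.
k = 67: digit sum 13; 67 is prime, not composite.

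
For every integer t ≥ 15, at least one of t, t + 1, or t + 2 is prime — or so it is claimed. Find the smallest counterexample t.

t = 15: 17 is prime.
t = 16: 17 is prime.
t = 17: 17 is prime.
t = 18: 19 is prime.
t = 19: 19 is prime.
t = 20: 20 = 2 × 10; 21 = 3 × 7; 22 = 2 × 11 — all composite.
Hence t = 20 is a counterexample.

t = 20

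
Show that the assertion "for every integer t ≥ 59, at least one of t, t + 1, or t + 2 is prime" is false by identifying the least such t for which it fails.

t = 62

t = 59: 59 is prime.
t = 60: 61 is prime.
t = 61: 61 is prime.
t = 62: 62 = 2 × 31; 63 = 3 × 21; 64 = 2 × 32 — all composite.
Hence t = 62 is a counterexample.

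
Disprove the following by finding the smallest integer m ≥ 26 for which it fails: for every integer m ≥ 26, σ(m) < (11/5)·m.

m = 30

m = 26: σ(26) = 42; 42 < 286/5.
m = 27: σ(27) = 40; 40 < 297/5.
m = 28: σ(28) = 56; 56 < 308/5.
m = 29: σ(29) = 30; 30 < 319/5.
m = 30: σ(30) = 72; 72 ≥ 66.
So m = 30 is the smallest counterexample.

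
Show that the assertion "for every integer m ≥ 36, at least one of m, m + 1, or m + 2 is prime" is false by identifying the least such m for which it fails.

m = 38

We need the least integer m ≥ 36 for which m, m + 1, m + 2 are all composite.
For m = 36, 37 the conclusion holds.
m = 38: 38 = 2 × 19; 39 = 3 × 13; 40 = 2 × 20 — all composite.
So m = 38 is the smallest counterexample.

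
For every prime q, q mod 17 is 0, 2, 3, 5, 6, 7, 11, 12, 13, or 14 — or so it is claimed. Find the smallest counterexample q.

Check each prime q in order until the claim fails.
For q = 2, 3, 5, 7, …, 31, 37, 41 the conclusion holds.
q = 43: 43 mod 17 = 9 — not in {0, 2, 3, 5, 6, 7, 11, 12, 13, 14}.

q = 43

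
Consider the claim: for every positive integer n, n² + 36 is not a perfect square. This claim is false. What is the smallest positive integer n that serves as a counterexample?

n = 8

For n = 1, 2, 3, 4, 5, 6, 7 the conclusion holds.
n = 8: 8² + 36 = 100 = 10², a perfect square.
So n = 8 is the smallest counterexample.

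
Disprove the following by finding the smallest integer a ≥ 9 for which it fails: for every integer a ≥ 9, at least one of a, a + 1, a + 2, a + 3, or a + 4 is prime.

The first 15 eligible values, up to a = 23, all satisfy the conclusion.
a = 24: 24 = 2 × 12; 25 = 5 × 5; 26 = 2 × 13; 27 = 3 × 9; 28 = 2 × 14 — all composite.

a = 24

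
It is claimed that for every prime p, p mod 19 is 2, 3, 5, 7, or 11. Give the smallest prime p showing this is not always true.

A counterexample is any prime p such that the claim fails; we check each in order.
The first 5 eligible values, up to p = 11, all satisfy the conclusion.
p = 13: 13 mod 19 = 13 — not in {2, 3, 5, 7, 11}.

p = 13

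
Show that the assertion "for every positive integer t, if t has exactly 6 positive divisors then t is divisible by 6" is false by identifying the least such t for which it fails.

For t = 12, 18 the conclusion holds.
t = 20: τ(20) = 6; 20 mod 6 = 2.

t = 20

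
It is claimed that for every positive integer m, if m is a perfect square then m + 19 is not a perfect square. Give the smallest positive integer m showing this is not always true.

m = 81

A counterexample is any positive integer m such that m is a perfect square but m + 19 is a perfect square; we check each in order.
m = 1: 1 + 19 = 20, not a perfect square.
m = 4: 4 + 19 = 23, not a perfect square.
m = 9: 9 + 19 = 28, not a perfect square.
m = 16: 16 + 19 = 35, not a perfect square.
m = 25: 25 + 19 = 44, not a perfect square.
m = 36: 36 + 19 = 55, not a perfect square.
m = 49: 49 + 19 = 68, not a perfect square.
m = 64: 64 + 19 = 83, not a perfect square.
m = 81: 81 = 9² and 81 + 19 = 100 = 10².
So m = 81 is the smallest counterexample.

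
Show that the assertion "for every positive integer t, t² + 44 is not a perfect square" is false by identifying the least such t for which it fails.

Check each positive integer t in order until t² + 44 is a perfect square.
The first 9 eligible values, up to t = 9, all satisfy the conclusion.
t = 10: 10² + 44 = 144 = 12², a perfect square.

t = 10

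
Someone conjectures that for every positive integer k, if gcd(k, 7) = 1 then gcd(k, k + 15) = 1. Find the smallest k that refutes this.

k = 3

We need the least positive integer k for which gcd(k, 7) = 1 but gcd(k, k + 15) > 1.
For k = 1, 2 the conclusion holds.
k = 3: gcd(3, 18) = 3.
Thus k = 3 disproves the claim, and no smaller k works.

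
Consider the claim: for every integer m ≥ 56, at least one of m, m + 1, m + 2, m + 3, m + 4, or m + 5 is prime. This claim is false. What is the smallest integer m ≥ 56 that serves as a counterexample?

m = 90

The first 34 eligible values, up to m = 89, all satisfy the conclusion.
m = 90: 90 = 2 × 45; 91 = 7 × 13; 92 = 2 × 46; 93 = 3 × 31; 94 = 2 × 47; 95 = 5 × 19 — all composite.
So m = 90 is the smallest counterexample.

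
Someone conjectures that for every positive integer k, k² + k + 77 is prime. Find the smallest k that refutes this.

Check each positive integer k in order until k² + k + 77 is not prime.
For k = 1, 2, 3, 4, 5 the conclusion holds.
k = 6: k² + k + 77 = 119 = 7 × 17, composite.
Thus k = 6 disproves the claim, and no smaller k works.

k = 6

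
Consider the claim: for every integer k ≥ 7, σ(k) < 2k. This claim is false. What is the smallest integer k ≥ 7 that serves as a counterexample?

k = 12

We need the least integer k ≥ 7 for which the claim fails.
For k = 7, 8, 9, 10, 11 the conclusion holds.
k = 12: σ(12) = 28; 28 ≥ 24.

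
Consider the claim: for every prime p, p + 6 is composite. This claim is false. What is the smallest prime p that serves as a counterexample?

A counterexample is any prime p such that p + 6 is prime; we check each in order.
p = 2: p + 6 = 8 = 2 × 4, composite.
p = 3: p + 6 = 9 = 3 × 3, composite.
p = 5: p + 6 = 11, prime — not composite.
Hence p = 5 is a counterexample.

p = 5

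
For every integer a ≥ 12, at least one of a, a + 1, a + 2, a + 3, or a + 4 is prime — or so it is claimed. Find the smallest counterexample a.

a = 24

We need the least integer a ≥ 12 for which a, a + 1, a + 2, a + 3, a + 4 are all composite.
The first 12 eligible values, up to a = 23, all satisfy the conclusion.
a = 24: 24 = 2 × 12; 25 = 5 × 5; 26 = 2 × 13; 27 = 3 × 9; 28 = 2 × 14 — all composite.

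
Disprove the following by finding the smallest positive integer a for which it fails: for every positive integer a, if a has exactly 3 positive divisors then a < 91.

Check each positive integer a in order until a has exactly 3 positive divisors but the claim fails.
For a = 4, 9, 25, 49 the conclusion holds.
a = 121: τ(121) = 3; 121 ≥ 91.
Hence a = 121 is a counterexample.

a = 121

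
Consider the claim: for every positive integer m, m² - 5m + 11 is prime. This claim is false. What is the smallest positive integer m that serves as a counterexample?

m = 7

A counterexample is any positive integer m such that m² - 5m + 11 is not prime; we check each in order.
m = 1: m² - 5m + 11 = 7, prime.
m = 2: m² - 5m + 11 = 5, prime.
m = 3: m² - 5m + 11 = 5, prime.
m = 4: m² - 5m + 11 = 7, prime.
m = 5: m² - 5m + 11 = 11, prime.
m = 6: m² - 5m + 11 = 17, prime.
m = 7: m² - 5m + 11 = 25 = 5 × 5, composite.
Hence m = 7 is a counterexample.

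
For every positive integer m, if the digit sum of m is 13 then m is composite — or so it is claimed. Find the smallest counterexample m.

m = 67

m = 49: digit sum 13; 49 is composite.
m = 58: digit sum 13; 58 is composite.
m = 67: digit sum 13; 67 is prime, not composite.
So m = 67 is the smallest counterexample.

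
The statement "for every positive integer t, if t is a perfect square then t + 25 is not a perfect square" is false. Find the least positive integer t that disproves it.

t = 144

For t = 1, 4, 9, 16, …, 81, 100, 121 the conclusion holds.
t = 144: 144 = 12² and 144 + 25 = 169 = 13².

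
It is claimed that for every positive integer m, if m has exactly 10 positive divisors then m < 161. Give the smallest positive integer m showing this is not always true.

m = 162

A counterexample is any positive integer m such that m has exactly 10 positive divisors but the claim fails; we check each in order.
m = 48: τ(48) = 10; 48 < 161.
m = 80: τ(80) = 10; 80 < 161.
m = 112: τ(112) = 10; 112 < 161.
m = 162: τ(162) = 10; 162 ≥ 161.
So m = 162 is the smallest counterexample.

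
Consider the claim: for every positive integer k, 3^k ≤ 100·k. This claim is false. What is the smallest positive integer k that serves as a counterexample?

k = 6

The first 5 eligible values, up to k = 5, all satisfy the conclusion.
k = 6: 3^k = 729 and 100·k = 600, so 729 > 600.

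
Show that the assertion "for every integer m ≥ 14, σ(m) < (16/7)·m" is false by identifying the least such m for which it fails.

m = 24

The first 10 eligible values, up to m = 23, all satisfy the conclusion.
m = 24: σ(24) = 60; 60 ≥ 384/7.
Thus m = 24 disproves the claim, and no smaller m works.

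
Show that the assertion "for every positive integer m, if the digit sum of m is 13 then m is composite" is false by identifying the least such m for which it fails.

m = 67

Check each positive integer m in order until the digit sum of m is 13 but m is prime.
For m = 49, 58 the conclusion holds.
m = 67: digit sum 13; 67 is prime, not composite.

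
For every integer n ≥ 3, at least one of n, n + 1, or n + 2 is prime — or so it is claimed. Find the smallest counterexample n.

n = 8

A counterexample is any integer n ≥ 3 such that n, n + 1, n + 2 are all composite; we check each in order.
n = 3: 3 is prime.
n = 4: 5 is prime.
n = 5: 5 is prime.
n = 6: 7 is prime.
n = 7: 7 is prime.
n = 8: 8 = 2 × 4; 9 = 3 × 3; 10 = 2 × 5 — all composite.
Thus n = 8 disproves the claim, and no smaller n works.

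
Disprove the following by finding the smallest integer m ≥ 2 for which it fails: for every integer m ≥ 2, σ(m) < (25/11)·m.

Check each integer m ≥ 2 in order until the claim fails.
For m = 2, 3, 4, 5, 6, 7, 8, 9, 10, 11 the conclusion holds.
m = 12: σ(12) = 28; 28 ≥ 300/11.
So m = 12 is the smallest counterexample.

m = 12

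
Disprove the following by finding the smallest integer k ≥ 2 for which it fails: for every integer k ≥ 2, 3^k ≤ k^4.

We need the least integer k ≥ 2 for which 3^k > k^4.
The first 6 eligible values, up to k = 7, all satisfy the conclusion.
k = 8: 3^k = 6561 and k^4 = 4096, so 6561 > 4096.
Hence k = 8 is a counterexample.

k = 8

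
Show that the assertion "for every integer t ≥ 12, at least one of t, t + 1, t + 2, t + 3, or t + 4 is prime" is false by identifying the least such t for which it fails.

t = 24

For t = 12, 13, 14, 15, …, 21, 22, 23 the conclusion holds.
t = 24: 24 = 2 × 12; 25 = 5 × 5; 26 = 2 × 13; 27 = 3 × 9; 28 = 2 × 14 — all composite.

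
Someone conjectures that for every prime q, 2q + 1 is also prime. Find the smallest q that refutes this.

q = 7

Check each prime q in order until 2q + 1 is not prime.
For q = 2, 3, 5 the conclusion holds.
q = 7: 2q + 1 = 15 = 3 × 5, not prime.
So q = 7 is the smallest counterexample.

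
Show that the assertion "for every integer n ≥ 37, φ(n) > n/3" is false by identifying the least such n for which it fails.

We need the least integer n ≥ 37 for which the claim fails.
n = 37: φ(37) = 36 and 37/3 = 37/3, so φ(37) > 37/3.
n = 38: φ(38) = 18 and 38/3 = 38/3, so φ(38) > 38/3.
n = 39: φ(39) = 24 and 39/3 = 13, so φ(39) > 39/3.
n = 40: φ(40) = 16 and 40/3 = 40/3, so φ(40) > 40/3.
n = 41: φ(41) = 40 and 41/3 = 41/3, so φ(41) > 41/3.
n = 42: φ(42) = 12 and 42/3 = 14, so φ(42) ≤ 42/3.

n = 42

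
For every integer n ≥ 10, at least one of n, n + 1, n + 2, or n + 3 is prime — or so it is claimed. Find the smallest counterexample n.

For n = 10, 11, 12, 13, …, 21, 22, 23 the conclusion holds.
n = 24: 24 = 2 × 12; 25 = 5 × 5; 26 = 2 × 13; 27 = 3 × 9 — all composite.
Hence n = 24 is a counterexample.

n = 24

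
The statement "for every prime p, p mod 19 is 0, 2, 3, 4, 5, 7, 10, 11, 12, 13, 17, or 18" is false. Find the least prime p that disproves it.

Check each prime p in order until the claim fails.
The first 14 eligible values, up to p = 43, all satisfy the conclusion.
p = 47: 47 mod 19 = 9 — not in {0, 2, 3, 4, 5, 7, 10, 11, 12, 13, 17, 18}.
Thus p = 47 disproves the claim, and no smaller p works.

p = 47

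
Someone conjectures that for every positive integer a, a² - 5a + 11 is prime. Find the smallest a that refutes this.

A counterexample is any positive integer a such that a² - 5a + 11 is not prime; we check each in order.
For a = 1, 2, 3, 4, 5, 6 the conclusion holds.
a = 7: a² - 5a + 11 = 25 = 5 × 5, composite.
Thus a = 7 disproves the claim, and no smaller a works.

a = 7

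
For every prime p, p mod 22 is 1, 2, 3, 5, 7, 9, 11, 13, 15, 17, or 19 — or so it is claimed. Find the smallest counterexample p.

p = 43

For p = 2, 3, 5, 7, …, 31, 37, 41 the conclusion holds.
p = 43: 43 mod 22 = 21 — not in {1, 2, 3, 5, 7, 9, 11, 13, 15, 17, 19}.
So p = 43 is the smallest counterexample.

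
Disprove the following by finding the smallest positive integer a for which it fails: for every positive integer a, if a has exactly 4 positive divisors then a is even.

a = 15

A counterexample is any positive integer a such that a has exactly 4 positive divisors but a is odd; we check each in order.
a = 6: divisors of 6: 1, 2, 3, 6; 6 is even.
a = 8: divisors of 8: 1, 2, 4, 8; 8 is even.
a = 10: divisors of 10: 1, 2, 5, 10; 10 is even.
a = 14: divisors of 14: 1, 2, 7, 14; 14 is even.
a = 15: divisors of 15: 1, 3, 5, 15; 15 is odd.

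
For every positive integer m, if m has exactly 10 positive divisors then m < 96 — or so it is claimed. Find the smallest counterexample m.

m = 112

Check each positive integer m in order until m has exactly 10 positive divisors but the claim fails.
For m = 48, 80 the conclusion holds.
m = 112: τ(112) = 10; 112 ≥ 96.
Thus m = 112 disproves the claim, and no smaller m works.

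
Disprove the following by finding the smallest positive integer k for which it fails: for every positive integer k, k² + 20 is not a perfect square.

k = 4

k = 1: 1² + 20 = 21, not a perfect square.
k = 2: 2² + 20 = 24, not a perfect square.
k = 3: 3² + 20 = 29, not a perfect square.
k = 4: 4² + 20 = 36 = 6², a perfect square.
Hence k = 4 is a counterexample.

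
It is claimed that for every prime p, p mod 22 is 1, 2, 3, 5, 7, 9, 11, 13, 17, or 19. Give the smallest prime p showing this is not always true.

p = 37

A counterexample is any prime p such that the claim fails; we check each in order.
For p = 2, 3, 5, 7, …, 23, 29, 31 the conclusion holds.
p = 37: 37 mod 22 = 15 — not in {1, 2, 3, 5, 7, 9, 11, 13, 17, 19}.
Hence p = 37 is a counterexample.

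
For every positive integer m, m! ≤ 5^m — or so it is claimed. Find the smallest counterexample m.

The first 11 eligible values, up to m = 11, all satisfy the conclusion.
m = 12: m! = 479001600 and 5^m = 244140625, so 479001600 > 244140625.
Hence m = 12 is a counterexample.

m = 12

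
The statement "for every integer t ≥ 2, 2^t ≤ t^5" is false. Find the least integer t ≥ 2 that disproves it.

t = 23

We need the least integer t ≥ 2 for which 2^t > t^5.
The first 21 eligible values, up to t = 22, all satisfy the conclusion.
t = 23: 2^t = 8388608 and t^5 = 6436343, so 8388608 > 6436343.
So t = 23 is the smallest counterexample.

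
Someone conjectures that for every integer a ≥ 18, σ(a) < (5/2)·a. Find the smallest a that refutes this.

a = 24

Check each integer a ≥ 18 in order until the claim fails.
For a = 18, 19, 20, 21, 22, 23 the conclusion holds.
a = 24: σ(24) = 60; 60 ≥ 60.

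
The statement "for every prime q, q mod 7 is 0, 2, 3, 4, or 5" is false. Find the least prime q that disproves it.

q = 13

We need the least prime q for which the claim fails.
For q = 2, 3, 5, 7, 11 the conclusion holds.
q = 13: 13 mod 7 = 6 — not in {0, 2, 3, 4, 5}.
Hence q = 13 is a counterexample.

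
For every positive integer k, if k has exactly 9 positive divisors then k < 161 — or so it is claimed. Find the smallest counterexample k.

k = 196

k = 36: τ(36) = 9; 36 < 161.
k = 100: τ(100) = 9; 100 < 161.
k = 196: τ(196) = 9; 196 ≥ 161.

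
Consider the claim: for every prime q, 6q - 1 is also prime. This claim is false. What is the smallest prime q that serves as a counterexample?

q = 11

The first 4 eligible values, up to q = 7, all satisfy the conclusion.
q = 11: 6q - 1 = 65 = 5 × 13, not prime.
Hence q = 11 is a counterexample.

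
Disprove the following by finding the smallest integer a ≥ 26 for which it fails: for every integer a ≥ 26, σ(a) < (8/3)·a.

a = 60

We need the least integer a ≥ 26 for which the claim fails.
For a = 26, 27, 28, 29, …, 57, 58, 59 the conclusion holds.
a = 60: σ(60) = 168; 168 ≥ 160.
Hence a = 60 is a counterexample.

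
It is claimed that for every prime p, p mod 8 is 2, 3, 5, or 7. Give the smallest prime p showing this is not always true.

p = 17

Check each prime p in order until the claim fails.
For p = 2, 3, 5, 7, 11, 13 the conclusion holds.
p = 17: 17 mod 8 = 1 — not in {2, 3, 5, 7}.
Thus p = 17 disproves the claim, and no smaller p works.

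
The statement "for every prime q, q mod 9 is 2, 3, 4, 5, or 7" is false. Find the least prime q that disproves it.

We need the least prime q for which the claim fails.
q = 2: 2 mod 9 = 2.
q = 3: 3 mod 9 = 3.
q = 5: 5 mod 9 = 5.
q = 7: 7 mod 9 = 7.
q = 11: 11 mod 9 = 2.
q = 13: 13 mod 9 = 4.
q = 17: 17 mod 9 = 8 — not in {2, 3, 4, 5, 7}.
Thus q = 17 disproves the claim, and no smaller q works.

q = 17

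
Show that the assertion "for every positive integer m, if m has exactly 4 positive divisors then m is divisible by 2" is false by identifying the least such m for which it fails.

m = 15

For m = 6, 8, 10, 14 the conclusion holds.
m = 15: τ(15) = 4; 15 mod 2 = 1.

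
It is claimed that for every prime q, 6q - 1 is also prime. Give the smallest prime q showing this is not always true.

Check each prime q in order until 6q - 1 is not prime.
The first 4 eligible values, up to q = 7, all satisfy the conclusion.
q = 11: 6q - 1 = 65 = 5 × 13, not prime.
Hence q = 11 is a counterexample.

q = 11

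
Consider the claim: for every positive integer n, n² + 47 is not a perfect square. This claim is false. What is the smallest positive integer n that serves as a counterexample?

For n = 1, 2, 3, 4, …, 20, 21, 22 the conclusion holds.
n = 23: 23² + 47 = 576 = 24², a perfect square.
Thus n = 23 disproves the claim, and no smaller n works.

n = 23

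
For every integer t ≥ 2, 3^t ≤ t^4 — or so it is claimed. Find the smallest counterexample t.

t = 8

Check each integer t ≥ 2 in order until 3^t > t^4.
The first 6 eligible values, up to t = 7, all satisfy the conclusion.
t = 8: 3^t = 6561 and t^4 = 4096, so 6561 > 4096.
Thus t = 8 disproves the claim, and no smaller t works.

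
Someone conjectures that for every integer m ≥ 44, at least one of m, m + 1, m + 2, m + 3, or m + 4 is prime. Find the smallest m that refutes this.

m = 48

The first 4 eligible values, up to m = 47, all satisfy the conclusion.
m = 48: 48 = 2 × 24; 49 = 7 × 7; 50 = 2 × 25; 51 = 3 × 17; 52 = 2 × 26 — all composite.
So m = 48 is the smallest counterexample.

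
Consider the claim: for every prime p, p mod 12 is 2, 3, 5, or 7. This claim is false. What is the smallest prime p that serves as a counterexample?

p = 11

A counterexample is any prime p such that the claim fails; we check each in order.
p = 2: 2 mod 12 = 2.
p = 3: 3 mod 12 = 3.
p = 5: 5 mod 12 = 5.
p = 7: 7 mod 12 = 7.
p = 11: 11 mod 12 = 11 — not in {2, 3, 5, 7}.
So p = 11 is the smallest counterexample.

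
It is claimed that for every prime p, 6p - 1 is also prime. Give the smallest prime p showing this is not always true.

p = 11

Check each prime p in order until 6p - 1 is not prime.
The first 4 eligible values, up to p = 7, all satisfy the conclusion.
p = 11: 6p - 1 = 65 = 5 × 13, not prime.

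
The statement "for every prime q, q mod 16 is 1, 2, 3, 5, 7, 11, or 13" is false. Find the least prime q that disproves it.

q = 31

For q = 2, 3, 5, 7, 11, 13, 17, 19, 23, 29 the conclusion holds.
q = 31: 31 mod 16 = 15 — not in {1, 2, 3, 5, 7, 11, 13}.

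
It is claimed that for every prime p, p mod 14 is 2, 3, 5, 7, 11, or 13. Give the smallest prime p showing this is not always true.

p = 23

We need the least prime p for which the claim fails.
p = 2: 2 mod 14 = 2.
p = 3: 3 mod 14 = 3.
p = 5: 5 mod 14 = 5.
p = 7: 7 mod 14 = 7.
p = 11: 11 mod 14 = 11.
p = 13: 13 mod 14 = 13.
p = 17: 17 mod 14 = 3.
p = 19: 19 mod 14 = 5.
p = 23: 23 mod 14 = 9 — not in {2, 3, 5, 7, 11, 13}.
So p = 23 is the smallest counterexample.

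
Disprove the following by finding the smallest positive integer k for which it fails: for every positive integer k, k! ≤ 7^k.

k = 17

We need the least positive integer k for which k! > 7^k.
For k = 1, 2, 3, 4, …, 14, 15, 16 the conclusion holds.
k = 17: k! = 355687428096000 and 7^k = 232630513987207, so 355687428096000 > 232630513987207.
Hence k = 17 is a counterexample.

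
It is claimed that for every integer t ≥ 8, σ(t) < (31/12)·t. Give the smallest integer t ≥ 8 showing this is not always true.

t = 48

A counterexample is any integer t ≥ 8 such that the claim fails; we check each in order.
For t = 8, 9, 10, 11, …, 45, 46, 47 the conclusion holds.
t = 48: σ(48) = 124; 124 ≥ 124.
So t = 48 is the smallest counterexample.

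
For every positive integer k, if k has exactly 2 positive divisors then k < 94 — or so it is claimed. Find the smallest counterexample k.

k = 97

Check each positive integer k in order until k has exactly 2 positive divisors but the claim fails.
For k = 2, 3, 5, 7, …, 79, 83, 89 the conclusion holds.
k = 97: τ(97) = 2; 97 ≥ 94.
Thus k = 97 disproves the claim, and no smaller k works.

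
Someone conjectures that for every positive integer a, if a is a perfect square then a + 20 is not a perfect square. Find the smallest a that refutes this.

a = 16

A counterexample is any positive integer a such that a is a perfect square but a + 20 is a perfect square; we check each in order.
a = 1: 1 + 20 = 21, not a perfect square.
a = 4: 4 + 20 = 24, not a perfect square.
a = 9: 9 + 20 = 29, not a perfect square.
a = 16: 16 = 4² and 16 + 20 = 36 = 6².
So a = 16 is the smallest counterexample.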